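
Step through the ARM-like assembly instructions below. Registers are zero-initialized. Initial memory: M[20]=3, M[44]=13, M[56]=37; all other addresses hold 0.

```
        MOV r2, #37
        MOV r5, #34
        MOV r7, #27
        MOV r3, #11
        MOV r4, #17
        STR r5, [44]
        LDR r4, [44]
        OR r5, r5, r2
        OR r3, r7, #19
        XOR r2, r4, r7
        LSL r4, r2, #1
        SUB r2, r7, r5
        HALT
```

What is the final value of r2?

after MOV r2, #37: r2=37
after MOV r5, #34: r5=34
after MOV r7, #27: r7=27
after MOV r3, #11: r3=11
after MOV r4, #17: r4=17
STR r5, [44] → M[44]=34
after LDR r4, [44]: r4=M[44]=34
after OR r5, r5, r2: r5=34|37=39
after OR r3, r7, #19: r3=27|19=27
after XOR r2, r4, r7: r2=34^27=57
after LSL r4, r2, #1: r4=57<<1=114
after SUB r2, r7, r5: r2=27-39=-12
halt.

-12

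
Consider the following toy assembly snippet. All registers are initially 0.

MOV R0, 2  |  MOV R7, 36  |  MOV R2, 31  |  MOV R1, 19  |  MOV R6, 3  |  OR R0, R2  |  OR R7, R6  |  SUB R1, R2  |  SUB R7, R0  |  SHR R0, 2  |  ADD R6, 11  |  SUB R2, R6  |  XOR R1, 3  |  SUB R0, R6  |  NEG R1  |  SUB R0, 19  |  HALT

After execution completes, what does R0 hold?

-26

after MOV R0, 2: R0=2
after MOV R7, 36: R7=36
after MOV R2, 31: R2=31
after MOV R1, 19: R1=19
after MOV R6, 3: R6=3
after OR R0, R2: R0=2|31=31
after OR R7, R6: R7=36|3=39
after SUB R1, R2: R1=19-31=-12
after SUB R7, R0: R7=39-31=8
after SHR R0, 2: R0=31>>2=7
after ADD R6, 11: R6=3+11=14
after SUB R2, R6: R2=31-14=17
after XOR R1, 3: R1=(-12)^3=-9
after SUB R0, R6: R0=7-14=-7
after NEG R1: R1=-(-9)=9
after SUB R0, 19: R0=(-7)-19=-26
halt.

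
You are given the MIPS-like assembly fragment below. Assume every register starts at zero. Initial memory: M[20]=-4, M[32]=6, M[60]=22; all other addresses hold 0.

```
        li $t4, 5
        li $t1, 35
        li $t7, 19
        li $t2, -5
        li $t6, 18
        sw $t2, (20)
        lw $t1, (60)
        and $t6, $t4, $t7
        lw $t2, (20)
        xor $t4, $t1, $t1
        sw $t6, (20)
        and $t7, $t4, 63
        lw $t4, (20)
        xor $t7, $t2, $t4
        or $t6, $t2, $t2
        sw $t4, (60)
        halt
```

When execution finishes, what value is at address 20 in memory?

1

li $t4, 5 → $t4=5
li $t1, 35 → $t1=35
li $t7, 19 → $t7=19
li $t2, -5 → $t2=-5
li $t6, 18 → $t6=18
sw $t2, (20) → M[20]=-5
lw $t1, (60) → $t1=M[60]=22
and $t6, $t4, $t7 → $t6=5&19=1
lw $t2, (20) → $t2=M[20]=-5
xor $t4, $t1, $t1 → $t4=22^22=0
sw $t6, (20) → M[20]=1
and $t7, $t4, 63 → $t7=0&63=0
lw $t4, (20) → $t4=M[20]=1
xor $t7, $t2, $t4 → $t7=(-5)^1=-6
or $t6, $t2, $t2 → $t6=(-5)|(-5)=-5
sw $t4, (60) → M[60]=1
halt.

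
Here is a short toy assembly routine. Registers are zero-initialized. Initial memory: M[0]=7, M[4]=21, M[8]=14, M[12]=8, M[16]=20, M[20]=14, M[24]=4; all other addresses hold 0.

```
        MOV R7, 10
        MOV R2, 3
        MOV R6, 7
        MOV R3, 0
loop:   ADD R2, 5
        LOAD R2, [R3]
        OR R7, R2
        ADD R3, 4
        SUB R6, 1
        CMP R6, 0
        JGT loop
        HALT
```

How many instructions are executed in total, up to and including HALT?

R7=10
R2=3
R6=7
R3=0
R2=3+5=8
R2=M[0]=7
R7=10|7=15
R3=0+4=4
R6=7-1=6
CMP R6, 0  (cmp 6,0)
JGT loop: taken
R2=7+5=12
R2=M[4]=21
R7=15|21=31
R3=4+4=8
R6=6-1=5
CMP R6, 0  (cmp 5,0)
JGT loop: taken
R2=21+5=26
R2=M[8]=14
R7=31|14=31
R3=8+4=12
R6=5-1=4
CMP R6, 0  (cmp 4,0)
JGT loop: taken
R2=14+5=19
R2=M[12]=8
R7=31|8=31
R3=12+4=16
R6=4-1=3
CMP R6, 0  (cmp 3,0)
JGT loop: taken
R2=8+5=13
R2=M[16]=20
R7=31|20=31
R3=16+4=20
R6=3-1=2
CMP R6, 0  (cmp 2,0)
JGT loop: taken
R2=20+5=25
R2=M[20]=14
R7=31|14=31
R3=20+4=24
R6=2-1=1
CMP R6, 0  (cmp 1,0)
JGT loop: taken
R2=14+5=19
R2=M[24]=4
R7=31|4=31
R3=24+4=28
R6=1-1=0
CMP R6, 0  (cmp 0,0)
JGT loop: not taken
halt.
Total executed instructions: 54.

54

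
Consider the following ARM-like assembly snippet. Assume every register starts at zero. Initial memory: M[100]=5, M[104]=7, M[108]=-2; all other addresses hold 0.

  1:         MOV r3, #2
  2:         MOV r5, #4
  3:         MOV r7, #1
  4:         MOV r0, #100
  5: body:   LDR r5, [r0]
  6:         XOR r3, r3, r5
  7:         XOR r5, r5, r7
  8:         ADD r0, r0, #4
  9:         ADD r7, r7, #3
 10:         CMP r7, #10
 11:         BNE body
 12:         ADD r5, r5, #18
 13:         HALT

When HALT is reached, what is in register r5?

r3=2
r5=4
r7=1
r0=100
r5=M[100]=5
r3=2^5=7
r5=5^1=4
r0=100+4=104
r7=1+3=4
CMP r7, #10  (cmp 4,10)
BNE body: taken
r5=M[104]=7
r3=7^7=0
r5=7^4=3
r0=104+4=108
r7=4+3=7
CMP r7, #10  (cmp 7,10)
BNE body: taken
r5=M[108]=-2
r3=0^(-2)=-2
r5=(-2)^7=-7
r0=108+4=112
r7=7+3=10
CMP r7, #10  (cmp 10,10)
BNE body: not taken
r5=(-7)+18=11
halt.

11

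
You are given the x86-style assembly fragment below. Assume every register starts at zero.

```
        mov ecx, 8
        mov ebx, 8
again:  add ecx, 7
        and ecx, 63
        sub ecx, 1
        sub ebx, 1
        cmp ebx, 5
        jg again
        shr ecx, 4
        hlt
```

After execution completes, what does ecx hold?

after mov ecx, 8: ecx=8
after mov ebx, 8: ebx=8
after add ecx, 7: ecx=8+7=15
after and ecx, 63: ecx=15&63=15
after sub ecx, 1: ecx=15-1=14
after sub ebx, 1: ebx=8-1=7
cmp ebx, 5  (cmp 7,5)
jg again: taken
after add ecx, 7: ecx=14+7=21
after and ecx, 63: ecx=21&63=21
after sub ecx, 1: ecx=21-1=20
after sub ebx, 1: ebx=7-1=6
cmp ebx, 5  (cmp 6,5)
jg again: taken
after add ecx, 7: ecx=20+7=27
after and ecx, 63: ecx=27&63=27
after sub ecx, 1: ecx=27-1=26
after sub ebx, 1: ebx=6-1=5
cmp ebx, 5  (cmp 5,5)
jg again: not taken
after shr ecx, 4: ecx=26>>4=1
halt.

1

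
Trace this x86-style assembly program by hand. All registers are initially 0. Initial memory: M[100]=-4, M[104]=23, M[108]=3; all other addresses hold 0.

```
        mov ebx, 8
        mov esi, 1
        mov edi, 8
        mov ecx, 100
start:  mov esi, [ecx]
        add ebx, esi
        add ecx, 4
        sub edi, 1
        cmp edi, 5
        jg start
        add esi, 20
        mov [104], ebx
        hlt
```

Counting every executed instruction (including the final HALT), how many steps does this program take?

ebx=8
esi=1
edi=8
ecx=100
esi=M[100]=-4
ebx=8+(-4)=4
ecx=100+4=104
edi=8-1=7
cmp edi, 5  (cmp 7,5)
jg start: taken
esi=M[104]=23
ebx=4+23=27
ecx=104+4=108
edi=7-1=6
cmp edi, 5  (cmp 6,5)
jg start: taken
esi=M[108]=3
ebx=27+3=30
ecx=108+4=112
edi=6-1=5
cmp edi, 5  (cmp 5,5)
jg start: not taken
esi=3+20=23
mov [104], ebx → M[104]=30
halt.
Total executed instructions: 25.

25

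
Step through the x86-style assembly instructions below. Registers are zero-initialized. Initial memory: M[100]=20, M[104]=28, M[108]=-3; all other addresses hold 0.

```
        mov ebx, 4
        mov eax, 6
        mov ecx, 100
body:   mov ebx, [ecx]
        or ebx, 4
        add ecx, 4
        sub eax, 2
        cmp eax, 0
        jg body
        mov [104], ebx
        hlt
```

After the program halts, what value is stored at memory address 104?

-3

ebx=4
eax=6
ecx=100
ebx=M[100]=20
ebx=20|4=20
ecx=100+4=104
eax=6-2=4
cmp eax, 0  (cmp 4,0)
jg body: taken
ebx=M[104]=28
ebx=28|4=28
ecx=104+4=108
eax=4-2=2
cmp eax, 0  (cmp 2,0)
jg body: taken
ebx=M[108]=-3
ebx=(-3)|4=-3
ecx=108+4=112
eax=2-2=0
cmp eax, 0  (cmp 0,0)
jg body: not taken
mov [104], ebx → M[104]=-3
halt.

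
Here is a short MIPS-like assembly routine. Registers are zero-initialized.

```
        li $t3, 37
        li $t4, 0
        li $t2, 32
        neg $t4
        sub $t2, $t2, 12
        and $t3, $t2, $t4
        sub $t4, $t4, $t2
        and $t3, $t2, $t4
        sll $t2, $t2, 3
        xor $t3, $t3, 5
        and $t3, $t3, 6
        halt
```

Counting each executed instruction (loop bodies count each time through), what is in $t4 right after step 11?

-20

$t3=37
$t4=0
$t2=32
$t4=-(0)=0
$t2=32-12=20
$t3=20&0=0
$t4=0-20=-20
$t3=20&(-20)=4
$t2=20<<3=160
$t3=4^5=1
$t3=1&6=0
After step 11: $t4 = -20.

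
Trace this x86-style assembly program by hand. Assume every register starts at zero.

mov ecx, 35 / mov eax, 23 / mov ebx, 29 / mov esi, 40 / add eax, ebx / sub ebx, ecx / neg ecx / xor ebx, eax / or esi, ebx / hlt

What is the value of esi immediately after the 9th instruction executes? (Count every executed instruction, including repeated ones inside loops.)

-18

mov ecx, 35 → ecx=35
mov eax, 23 → eax=23
mov ebx, 29 → ebx=29
mov esi, 40 → esi=40
add eax, ebx → eax=23+29=52
sub ebx, ecx → ebx=29-35=-6
neg ecx → ecx=-(35)=-35
xor ebx, eax → ebx=(-6)^52=-50
or esi, ebx → esi=40|(-50)=-18
After step 9: esi = -18.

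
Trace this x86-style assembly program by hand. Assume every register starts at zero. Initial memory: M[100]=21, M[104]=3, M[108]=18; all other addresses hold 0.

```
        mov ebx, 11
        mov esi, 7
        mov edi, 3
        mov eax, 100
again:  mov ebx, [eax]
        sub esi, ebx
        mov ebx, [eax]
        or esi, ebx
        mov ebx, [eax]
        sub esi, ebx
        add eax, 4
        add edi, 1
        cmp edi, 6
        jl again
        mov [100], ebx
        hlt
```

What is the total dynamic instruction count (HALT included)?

36

after mov ebx, 11: ebx=11
after mov esi, 7: esi=7
after mov edi, 3: edi=3
after mov eax, 100: eax=100
after mov ebx, [eax]: ebx=M[100]=21
after sub esi, ebx: esi=7-21=-14
after mov ebx, [eax]: ebx=M[100]=21
after or esi, ebx: esi=(-14)|21=-9
after mov ebx, [eax]: ebx=M[100]=21
after sub esi, ebx: esi=(-9)-21=-30
after add eax, 4: eax=100+4=104
after add edi, 1: edi=3+1=4
cmp edi, 6  (cmp 4,6)
jl again: taken
after mov ebx, [eax]: ebx=M[104]=3
after sub esi, ebx: esi=(-30)-3=-33
after mov ebx, [eax]: ebx=M[104]=3
after or esi, ebx: esi=(-33)|3=-33
after mov ebx, [eax]: ebx=M[104]=3
after sub esi, ebx: esi=(-33)-3=-36
after add eax, 4: eax=104+4=108
after add edi, 1: edi=4+1=5
cmp edi, 6  (cmp 5,6)
jl again: taken
after mov ebx, [eax]: ebx=M[108]=18
after sub esi, ebx: esi=(-36)-18=-54
after mov ebx, [eax]: ebx=M[108]=18
after or esi, ebx: esi=(-54)|18=-38
after mov ebx, [eax]: ebx=M[108]=18
after sub esi, ebx: esi=(-38)-18=-56
after add eax, 4: eax=108+4=112
after add edi, 1: edi=5+1=6
cmp edi, 6  (cmp 6,6)
jl again: not taken
mov [100], ebx → M[100]=18
halt.
Total executed instructions: 36.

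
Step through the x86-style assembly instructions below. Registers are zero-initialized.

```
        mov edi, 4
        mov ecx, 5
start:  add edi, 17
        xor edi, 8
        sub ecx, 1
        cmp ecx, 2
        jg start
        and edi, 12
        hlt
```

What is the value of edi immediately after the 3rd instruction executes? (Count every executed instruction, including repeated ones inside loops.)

mov edi, 4 → edi=4
mov ecx, 5 → ecx=5
add edi, 17 → edi=4+17=21
After step 3: edi = 21.

21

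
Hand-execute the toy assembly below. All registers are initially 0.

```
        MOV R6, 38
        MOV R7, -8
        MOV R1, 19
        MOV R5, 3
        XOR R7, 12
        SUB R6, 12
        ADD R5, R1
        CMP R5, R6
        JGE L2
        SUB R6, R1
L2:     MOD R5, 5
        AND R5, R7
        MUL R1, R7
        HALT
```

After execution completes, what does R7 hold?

-12

MOV R6, 38 → R6=38
MOV R7, -8 → R7=-8
MOV R1, 19 → R1=19
MOV R5, 3 → R5=3
XOR R7, 12 → R7=(-8)^12=-12
SUB R6, 12 → R6=38-12=26
ADD R5, R1 → R5=3+19=22
CMP R5, R6  (cmp 22,26)
JGE L2: not taken
SUB R6, R1 → R6=26-19=7
MOD R5, 5 → R5=22%5=2
AND R5, R7 → R5=2&(-12)=0
MUL R1, R7 → R1=19*(-12)=-228
halt.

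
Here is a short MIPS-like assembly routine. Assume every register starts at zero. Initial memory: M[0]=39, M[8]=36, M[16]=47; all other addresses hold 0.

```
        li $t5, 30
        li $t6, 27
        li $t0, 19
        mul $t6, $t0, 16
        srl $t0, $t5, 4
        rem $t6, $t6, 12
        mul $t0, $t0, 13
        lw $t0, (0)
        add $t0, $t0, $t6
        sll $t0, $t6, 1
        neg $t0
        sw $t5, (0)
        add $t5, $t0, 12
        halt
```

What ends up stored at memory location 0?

li $t5, 30 → $t5=30
li $t6, 27 → $t6=27
li $t0, 19 → $t0=19
mul $t6, $t0, 16 → $t6=19*16=304
srl $t0, $t5, 4 → $t0=30>>4=1
rem $t6, $t6, 12 → $t6=304%12=4
mul $t0, $t0, 13 → $t0=1*13=13
lw $t0, (0) → $t0=M[0]=39
add $t0, $t0, $t6 → $t0=39+4=43
sll $t0, $t6, 1 → $t0=4<<1=8
neg $t0 → $t0=-(8)=-8
sw $t5, (0) → M[0]=30
add $t5, $t0, 12 → $t5=(-8)+12=4
halt.

30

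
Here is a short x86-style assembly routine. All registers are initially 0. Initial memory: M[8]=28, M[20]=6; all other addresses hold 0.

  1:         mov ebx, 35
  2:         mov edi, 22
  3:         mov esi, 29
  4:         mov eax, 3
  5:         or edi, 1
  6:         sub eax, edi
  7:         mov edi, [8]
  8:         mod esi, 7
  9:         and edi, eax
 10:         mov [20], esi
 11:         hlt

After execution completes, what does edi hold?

mov ebx, 35 → ebx=35
mov edi, 22 → edi=22
mov esi, 29 → esi=29
mov eax, 3 → eax=3
or edi, 1 → edi=22|1=23
sub eax, edi → eax=3-23=-20
mov edi, [8] → edi=M[8]=28
mod esi, 7 → esi=29%7=1
and edi, eax → edi=28&(-20)=12
mov [20], esi → M[20]=1
halt.

12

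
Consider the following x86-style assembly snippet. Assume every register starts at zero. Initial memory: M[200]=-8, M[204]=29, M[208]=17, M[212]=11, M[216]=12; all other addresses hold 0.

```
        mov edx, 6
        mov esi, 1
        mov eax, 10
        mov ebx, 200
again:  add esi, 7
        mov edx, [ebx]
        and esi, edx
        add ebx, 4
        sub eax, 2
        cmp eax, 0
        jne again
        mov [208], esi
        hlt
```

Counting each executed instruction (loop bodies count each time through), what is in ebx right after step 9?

204

edx=6
esi=1
eax=10
ebx=200
esi=1+7=8
edx=M[200]=-8
esi=8&(-8)=8
ebx=200+4=204
eax=10-2=8
After step 9: ebx = 204.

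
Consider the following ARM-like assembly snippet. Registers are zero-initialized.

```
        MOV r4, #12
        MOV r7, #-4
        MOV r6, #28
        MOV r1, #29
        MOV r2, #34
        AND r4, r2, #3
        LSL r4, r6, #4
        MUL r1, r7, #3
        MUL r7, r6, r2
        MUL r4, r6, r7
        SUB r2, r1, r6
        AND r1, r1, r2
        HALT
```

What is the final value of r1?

-48

MOV r4, #12 → r4=12
MOV r7, #-4 → r7=-4
MOV r6, #28 → r6=28
MOV r1, #29 → r1=29
MOV r2, #34 → r2=34
AND r4, r2, #3 → r4=34&3=2
LSL r4, r6, #4 → r4=28<<4=448
MUL r1, r7, #3 → r1=(-4)*3=-12
MUL r7, r6, r2 → r7=28*34=952
MUL r4, r6, r7 → r4=28*952=26656
SUB r2, r1, r6 → r2=(-12)-28=-40
AND r1, r1, r2 → r1=(-12)&(-40)=-48
halt.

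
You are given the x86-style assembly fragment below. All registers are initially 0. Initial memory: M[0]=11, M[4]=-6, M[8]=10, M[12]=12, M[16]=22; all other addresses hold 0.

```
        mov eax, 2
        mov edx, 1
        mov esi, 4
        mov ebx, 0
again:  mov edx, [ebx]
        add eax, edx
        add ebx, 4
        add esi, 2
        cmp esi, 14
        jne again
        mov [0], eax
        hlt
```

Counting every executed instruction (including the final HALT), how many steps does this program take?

after mov eax, 2: eax=2
after mov edx, 1: edx=1
after mov esi, 4: esi=4
after mov ebx, 0: ebx=0
after mov edx, [ebx]: edx=M[0]=11
after add eax, edx: eax=2+11=13
after add ebx, 4: ebx=0+4=4
after add esi, 2: esi=4+2=6
cmp esi, 14  (cmp 6,14)
jne again: taken
after mov edx, [ebx]: edx=M[4]=-6
after add eax, edx: eax=13+(-6)=7
after add ebx, 4: ebx=4+4=8
after add esi, 2: esi=6+2=8
cmp esi, 14  (cmp 8,14)
jne again: taken
after mov edx, [ebx]: edx=M[8]=10
after add eax, edx: eax=7+10=17
after add ebx, 4: ebx=8+4=12
after add esi, 2: esi=8+2=10
cmp esi, 14  (cmp 10,14)
jne again: taken
after mov edx, [ebx]: edx=M[12]=12
after add eax, edx: eax=17+12=29
after add ebx, 4: ebx=12+4=16
after add esi, 2: esi=10+2=12
cmp esi, 14  (cmp 12,14)
jne again: taken
after mov edx, [ebx]: edx=M[16]=22
after add eax, edx: eax=29+22=51
after add ebx, 4: ebx=16+4=20
after add esi, 2: esi=12+2=14
cmp esi, 14  (cmp 14,14)
jne again: not taken
mov [0], eax → M[0]=51
halt.
Total executed instructions: 36.

36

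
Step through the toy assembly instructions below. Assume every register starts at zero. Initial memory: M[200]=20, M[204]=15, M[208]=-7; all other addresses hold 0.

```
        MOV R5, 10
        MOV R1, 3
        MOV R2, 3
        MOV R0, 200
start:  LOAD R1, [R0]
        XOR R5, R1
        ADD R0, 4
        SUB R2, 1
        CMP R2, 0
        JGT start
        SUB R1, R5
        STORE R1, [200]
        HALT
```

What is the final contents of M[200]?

17

after MOV R5, 10: R5=10
after MOV R1, 3: R1=3
after MOV R2, 3: R2=3
after MOV R0, 200: R0=200
after LOAD R1, [R0]: R1=M[200]=20
after XOR R5, R1: R5=10^20=30
after ADD R0, 4: R0=200+4=204
after SUB R2, 1: R2=3-1=2
CMP R2, 0  (cmp 2,0)
JGT start: taken
after LOAD R1, [R0]: R1=M[204]=15
after XOR R5, R1: R5=30^15=17
after ADD R0, 4: R0=204+4=208
after SUB R2, 1: R2=2-1=1
CMP R2, 0  (cmp 1,0)
JGT start: taken
after LOAD R1, [R0]: R1=M[208]=-7
after XOR R5, R1: R5=17^(-7)=-24
after ADD R0, 4: R0=208+4=212
after SUB R2, 1: R2=1-1=0
CMP R2, 0  (cmp 0,0)
JGT start: not taken
after SUB R1, R5: R1=(-7)-(-24)=17
STORE R1, [200] → M[200]=17
halt.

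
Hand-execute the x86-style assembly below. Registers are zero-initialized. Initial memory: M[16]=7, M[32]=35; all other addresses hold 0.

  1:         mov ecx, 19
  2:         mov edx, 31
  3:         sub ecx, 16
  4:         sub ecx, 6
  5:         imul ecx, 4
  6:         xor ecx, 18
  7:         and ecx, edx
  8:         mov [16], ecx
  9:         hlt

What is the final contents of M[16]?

mov ecx, 19 → ecx=19
mov edx, 31 → edx=31
sub ecx, 16 → ecx=19-16=3
sub ecx, 6 → ecx=3-6=-3
imul ecx, 4 → ecx=(-3)*4=-12
xor ecx, 18 → ecx=(-12)^18=-26
and ecx, edx → ecx=(-26)&31=6
mov [16], ecx → M[16]=6
halt.

6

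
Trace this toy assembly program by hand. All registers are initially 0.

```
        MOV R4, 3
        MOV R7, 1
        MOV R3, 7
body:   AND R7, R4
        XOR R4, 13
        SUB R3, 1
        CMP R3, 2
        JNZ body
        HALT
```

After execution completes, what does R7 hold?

R4=3
R7=1
R3=7
R7=1&3=1
R4=3^13=14
R3=7-1=6
CMP R3, 2  (cmp 6,2)
JNZ body: taken
R7=1&14=0
R4=14^13=3
R3=6-1=5
CMP R3, 2  (cmp 5,2)
JNZ body: taken
R7=0&3=0
R4=3^13=14
R3=5-1=4
CMP R3, 2  (cmp 4,2)
JNZ body: taken
R7=0&14=0
R4=14^13=3
R3=4-1=3
CMP R3, 2  (cmp 3,2)
JNZ body: taken
R7=0&3=0
R4=3^13=14
R3=3-1=2
CMP R3, 2  (cmp 2,2)
JNZ body: not taken
halt.

0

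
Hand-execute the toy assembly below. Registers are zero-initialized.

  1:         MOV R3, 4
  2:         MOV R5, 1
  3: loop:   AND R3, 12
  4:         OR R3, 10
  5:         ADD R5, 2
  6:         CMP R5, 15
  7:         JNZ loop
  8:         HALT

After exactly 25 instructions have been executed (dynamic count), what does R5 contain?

11

after MOV R3, 4: R3=4
after MOV R5, 1: R5=1
after AND R3, 12: R3=4&12=4
after OR R3, 10: R3=4|10=14
after ADD R5, 2: R5=1+2=3
CMP R5, 15  (cmp 3,15)
JNZ loop: taken
after AND R3, 12: R3=14&12=12
after OR R3, 10: R3=12|10=14
after ADD R5, 2: R5=3+2=5
CMP R5, 15  (cmp 5,15)
JNZ loop: taken
after AND R3, 12: R3=14&12=12
after OR R3, 10: R3=12|10=14
after ADD R5, 2: R5=5+2=7
CMP R5, 15  (cmp 7,15)
JNZ loop: taken
after AND R3, 12: R3=14&12=12
after OR R3, 10: R3=12|10=14
after ADD R5, 2: R5=7+2=9
CMP R5, 15  (cmp 9,15)
JNZ loop: taken
after AND R3, 12: R3=14&12=12
after OR R3, 10: R3=12|10=14
after ADD R5, 2: R5=9+2=11
After step 25: R5 = 11.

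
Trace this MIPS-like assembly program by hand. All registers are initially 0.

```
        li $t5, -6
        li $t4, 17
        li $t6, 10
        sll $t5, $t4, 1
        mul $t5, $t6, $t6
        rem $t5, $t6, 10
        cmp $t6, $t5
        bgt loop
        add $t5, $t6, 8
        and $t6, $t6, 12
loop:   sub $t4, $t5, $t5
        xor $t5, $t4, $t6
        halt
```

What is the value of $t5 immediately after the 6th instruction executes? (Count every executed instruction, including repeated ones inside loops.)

after li $t5, -6: $t5=-6
after li $t4, 17: $t4=17
after li $t6, 10: $t6=10
after sll $t5, $t4, 1: $t5=17<<1=34
after mul $t5, $t6, $t6: $t5=10*10=100
after rem $t5, $t6, 10: $t5=10%10=0
After step 6: $t5 = 0.

0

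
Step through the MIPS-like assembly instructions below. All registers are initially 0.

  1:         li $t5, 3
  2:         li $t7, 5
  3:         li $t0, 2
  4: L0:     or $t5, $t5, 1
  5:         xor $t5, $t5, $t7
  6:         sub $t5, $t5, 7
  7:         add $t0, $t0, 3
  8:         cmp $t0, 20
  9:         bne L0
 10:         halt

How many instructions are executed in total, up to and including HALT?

$t5=3
$t7=5
$t0=2
$t5=3|1=3
$t5=3^5=6
$t5=6-7=-1
$t0=2+3=5
cmp $t0, 20  (cmp 5,20)
bne L0: taken
$t5=(-1)|1=-1
$t5=(-1)^5=-6
$t5=(-6)-7=-13
$t0=5+3=8
cmp $t0, 20  (cmp 8,20)
bne L0: taken
$t5=(-13)|1=-13
$t5=(-13)^5=-10
$t5=(-10)-7=-17
$t0=8+3=11
cmp $t0, 20  (cmp 11,20)
bne L0: taken
$t5=(-17)|1=-17
$t5=(-17)^5=-22
$t5=(-22)-7=-29
$t0=11+3=14
cmp $t0, 20  (cmp 14,20)
bne L0: taken
$t5=(-29)|1=-29
$t5=(-29)^5=-26
$t5=(-26)-7=-33
$t0=14+3=17
cmp $t0, 20  (cmp 17,20)
bne L0: taken
$t5=(-33)|1=-33
$t5=(-33)^5=-38
$t5=(-38)-7=-45
$t0=17+3=20
cmp $t0, 20  (cmp 20,20)
bne L0: not taken
halt.
Total executed instructions: 40.

40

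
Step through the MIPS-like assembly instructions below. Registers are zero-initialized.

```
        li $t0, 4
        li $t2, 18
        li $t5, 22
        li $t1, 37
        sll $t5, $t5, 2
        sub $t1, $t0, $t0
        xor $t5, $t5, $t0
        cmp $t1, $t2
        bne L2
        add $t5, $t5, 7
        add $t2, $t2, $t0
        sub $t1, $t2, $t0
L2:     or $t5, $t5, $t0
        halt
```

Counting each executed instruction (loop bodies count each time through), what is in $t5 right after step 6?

88

after li $t0, 4: $t0=4
after li $t2, 18: $t2=18
after li $t5, 22: $t5=22
after li $t1, 37: $t1=37
after sll $t5, $t5, 2: $t5=22<<2=88
after sub $t1, $t0, $t0: $t1=4-4=0
After step 6: $t5 = 88.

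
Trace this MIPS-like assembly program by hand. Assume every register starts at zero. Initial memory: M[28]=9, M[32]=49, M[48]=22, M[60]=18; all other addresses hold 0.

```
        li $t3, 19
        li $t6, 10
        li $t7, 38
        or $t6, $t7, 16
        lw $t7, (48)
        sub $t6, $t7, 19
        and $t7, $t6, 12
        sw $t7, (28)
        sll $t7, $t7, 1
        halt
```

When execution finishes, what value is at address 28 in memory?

0

$t3=19
$t6=10
$t7=38
$t6=38|16=54
$t7=M[48]=22
$t6=22-19=3
$t7=3&12=0
sw $t7, (28) → M[28]=0
$t7=0<<1=0
halt.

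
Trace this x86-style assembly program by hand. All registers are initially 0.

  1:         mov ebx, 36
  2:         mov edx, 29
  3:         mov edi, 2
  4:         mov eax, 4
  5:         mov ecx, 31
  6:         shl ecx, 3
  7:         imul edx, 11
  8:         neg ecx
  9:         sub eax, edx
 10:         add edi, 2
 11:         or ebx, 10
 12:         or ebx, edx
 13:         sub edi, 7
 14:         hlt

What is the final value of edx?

319

after mov ebx, 36: ebx=36
after mov edx, 29: edx=29
after mov edi, 2: edi=2
after mov eax, 4: eax=4
after mov ecx, 31: ecx=31
after shl ecx, 3: ecx=31<<3=248
after imul edx, 11: edx=29*11=319
after neg ecx: ecx=-(248)=-248
after sub eax, edx: eax=4-319=-315
after add edi, 2: edi=2+2=4
after or ebx, 10: ebx=36|10=46
after or ebx, edx: ebx=46|319=319
after sub edi, 7: edi=4-7=-3
halt.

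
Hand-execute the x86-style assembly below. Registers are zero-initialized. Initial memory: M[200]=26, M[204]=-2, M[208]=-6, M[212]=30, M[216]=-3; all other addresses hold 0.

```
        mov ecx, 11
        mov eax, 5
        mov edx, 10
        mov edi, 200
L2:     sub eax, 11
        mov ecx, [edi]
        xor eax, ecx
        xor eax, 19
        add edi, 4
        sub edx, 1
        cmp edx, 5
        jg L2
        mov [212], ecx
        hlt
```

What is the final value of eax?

after mov ecx, 11: ecx=11
after mov eax, 5: eax=5
after mov edx, 10: edx=10
after mov edi, 200: edi=200
after sub eax, 11: eax=5-11=-6
after mov ecx, [edi]: ecx=M[200]=26
after xor eax, ecx: eax=(-6)^26=-32
after xor eax, 19: eax=(-32)^19=-13
after add edi, 4: edi=200+4=204
after sub edx, 1: edx=10-1=9
cmp edx, 5  (cmp 9,5)
jg L2: taken
after sub eax, 11: eax=(-13)-11=-24
after mov ecx, [edi]: ecx=M[204]=-2
after xor eax, ecx: eax=(-24)^(-2)=22
after xor eax, 19: eax=22^19=5
after add edi, 4: edi=204+4=208
after sub edx, 1: edx=9-1=8
cmp edx, 5  (cmp 8,5)
jg L2: taken
after sub eax, 11: eax=5-11=-6
after mov ecx, [edi]: ecx=M[208]=-6
after xor eax, ecx: eax=(-6)^(-6)=0
after xor eax, 19: eax=0^19=19
after add edi, 4: edi=208+4=212
after sub edx, 1: edx=8-1=7
cmp edx, 5  (cmp 7,5)
jg L2: taken
after sub eax, 11: eax=19-11=8
after mov ecx, [edi]: ecx=M[212]=30
after xor eax, ecx: eax=8^30=22
after xor eax, 19: eax=22^19=5
after add edi, 4: edi=212+4=216
after sub edx, 1: edx=7-1=6
cmp edx, 5  (cmp 6,5)
jg L2: taken
after sub eax, 11: eax=5-11=-6
after mov ecx, [edi]: ecx=M[216]=-3
after xor eax, ecx: eax=(-6)^(-3)=7
after xor eax, 19: eax=7^19=20
after add edi, 4: edi=216+4=220
after sub edx, 1: edx=6-1=5
cmp edx, 5  (cmp 5,5)
jg L2: not taken
mov [212], ecx → M[212]=-3
halt.

20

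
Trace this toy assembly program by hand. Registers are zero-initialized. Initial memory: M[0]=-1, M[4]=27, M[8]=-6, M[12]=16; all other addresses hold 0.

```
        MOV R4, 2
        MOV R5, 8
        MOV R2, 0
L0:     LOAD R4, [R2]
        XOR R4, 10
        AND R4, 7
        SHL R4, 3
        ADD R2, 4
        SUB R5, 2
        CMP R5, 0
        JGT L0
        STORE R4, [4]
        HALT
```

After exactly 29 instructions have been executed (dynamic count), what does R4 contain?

MOV R4, 2 → R4=2
MOV R5, 8 → R5=8
MOV R2, 0 → R2=0
LOAD R4, [R2] → R4=M[0]=-1
XOR R4, 10 → R4=(-1)^10=-11
AND R4, 7 → R4=(-11)&7=5
SHL R4, 3 → R4=5<<3=40
ADD R2, 4 → R2=0+4=4
SUB R5, 2 → R5=8-2=6
CMP R5, 0  (cmp 6,0)
JGT L0: taken
LOAD R4, [R2] → R4=M[4]=27
XOR R4, 10 → R4=27^10=17
AND R4, 7 → R4=17&7=1
SHL R4, 3 → R4=1<<3=8
ADD R2, 4 → R2=4+4=8
SUB R5, 2 → R5=6-2=4
CMP R5, 0  (cmp 4,0)
JGT L0: taken
LOAD R4, [R2] → R4=M[8]=-6
XOR R4, 10 → R4=(-6)^10=-16
AND R4, 7 → R4=(-16)&7=0
SHL R4, 3 → R4=0<<3=0
ADD R2, 4 → R2=8+4=12
SUB R5, 2 → R5=4-2=2
CMP R5, 0  (cmp 2,0)
JGT L0: taken
LOAD R4, [R2] → R4=M[12]=16
XOR R4, 10 → R4=16^10=26
After step 29: R4 = 26.

26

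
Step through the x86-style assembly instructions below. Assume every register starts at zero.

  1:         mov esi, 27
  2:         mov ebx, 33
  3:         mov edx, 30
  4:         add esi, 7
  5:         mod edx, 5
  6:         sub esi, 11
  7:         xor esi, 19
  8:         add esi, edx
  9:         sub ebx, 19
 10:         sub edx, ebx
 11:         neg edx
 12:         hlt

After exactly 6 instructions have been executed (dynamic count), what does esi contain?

23

after mov esi, 27: esi=27
after mov ebx, 33: ebx=33
after mov edx, 30: edx=30
after add esi, 7: esi=27+7=34
after mod edx, 5: edx=30%5=0
after sub esi, 11: esi=34-11=23
After step 6: esi = 23.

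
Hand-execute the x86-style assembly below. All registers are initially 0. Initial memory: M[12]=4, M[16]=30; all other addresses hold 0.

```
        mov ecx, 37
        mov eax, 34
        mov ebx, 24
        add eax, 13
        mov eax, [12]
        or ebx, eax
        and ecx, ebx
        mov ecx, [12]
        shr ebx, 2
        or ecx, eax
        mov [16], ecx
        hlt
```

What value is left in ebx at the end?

mov ecx, 37 → ecx=37
mov eax, 34 → eax=34
mov ebx, 24 → ebx=24
add eax, 13 → eax=34+13=47
mov eax, [12] → eax=M[12]=4
or ebx, eax → ebx=24|4=28
and ecx, ebx → ecx=37&28=4
mov ecx, [12] → ecx=M[12]=4
shr ebx, 2 → ebx=28>>2=7
or ecx, eax → ecx=4|4=4
mov [16], ecx → M[16]=4
halt.

7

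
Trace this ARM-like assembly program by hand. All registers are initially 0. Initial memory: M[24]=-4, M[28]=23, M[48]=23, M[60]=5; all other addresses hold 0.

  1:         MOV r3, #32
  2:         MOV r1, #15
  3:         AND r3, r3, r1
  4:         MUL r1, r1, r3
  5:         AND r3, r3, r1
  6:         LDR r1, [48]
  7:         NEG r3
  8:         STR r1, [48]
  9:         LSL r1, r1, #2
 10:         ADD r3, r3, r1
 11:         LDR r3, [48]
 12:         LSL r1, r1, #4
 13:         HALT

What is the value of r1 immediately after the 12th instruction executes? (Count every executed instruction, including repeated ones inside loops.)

1472

MOV r3, #32 → r3=32
MOV r1, #15 → r1=15
AND r3, r3, r1 → r3=32&15=0
MUL r1, r1, r3 → r1=15*0=0
AND r3, r3, r1 → r3=0&0=0
LDR r1, [48] → r1=M[48]=23
NEG r3 → r3=-(0)=0
STR r1, [48] → M[48]=23
LSL r1, r1, #2 → r1=23<<2=92
ADD r3, r3, r1 → r3=0+92=92
LDR r3, [48] → r3=M[48]=23
LSL r1, r1, #4 → r1=92<<4=1472
After step 12: r1 = 1472.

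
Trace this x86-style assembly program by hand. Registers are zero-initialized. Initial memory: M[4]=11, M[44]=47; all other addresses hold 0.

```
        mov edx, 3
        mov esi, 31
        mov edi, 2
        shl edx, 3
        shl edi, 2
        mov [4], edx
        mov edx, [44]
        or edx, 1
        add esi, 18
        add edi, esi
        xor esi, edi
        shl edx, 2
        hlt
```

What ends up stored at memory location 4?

24

edx=3
esi=31
edi=2
edx=3<<3=24
edi=2<<2=8
mov [4], edx → M[4]=24
edx=M[44]=47
edx=47|1=47
esi=31+18=49
edi=8+49=57
esi=49^57=8
edx=47<<2=188
halt.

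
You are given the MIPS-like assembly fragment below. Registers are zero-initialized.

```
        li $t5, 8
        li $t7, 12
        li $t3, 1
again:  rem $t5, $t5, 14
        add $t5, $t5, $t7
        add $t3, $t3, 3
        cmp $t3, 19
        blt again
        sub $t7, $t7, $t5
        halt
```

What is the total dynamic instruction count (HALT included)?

$t5=8
$t7=12
$t3=1
$t5=8%14=8
$t5=8+12=20
$t3=1+3=4
cmp $t3, 19  (cmp 4,19)
blt again: taken
$t5=20%14=6
$t5=6+12=18
$t3=4+3=7
cmp $t3, 19  (cmp 7,19)
blt again: taken
$t5=18%14=4
$t5=4+12=16
$t3=7+3=10
cmp $t3, 19  (cmp 10,19)
blt again: taken
$t5=16%14=2
$t5=2+12=14
$t3=10+3=13
cmp $t3, 19  (cmp 13,19)
blt again: taken
$t5=14%14=0
$t5=0+12=12
$t3=13+3=16
cmp $t3, 19  (cmp 16,19)
blt again: taken
$t5=12%14=12
$t5=12+12=24
$t3=16+3=19
cmp $t3, 19  (cmp 19,19)
blt again: not taken
$t7=12-24=-12
halt.
Total executed instructions: 35.

35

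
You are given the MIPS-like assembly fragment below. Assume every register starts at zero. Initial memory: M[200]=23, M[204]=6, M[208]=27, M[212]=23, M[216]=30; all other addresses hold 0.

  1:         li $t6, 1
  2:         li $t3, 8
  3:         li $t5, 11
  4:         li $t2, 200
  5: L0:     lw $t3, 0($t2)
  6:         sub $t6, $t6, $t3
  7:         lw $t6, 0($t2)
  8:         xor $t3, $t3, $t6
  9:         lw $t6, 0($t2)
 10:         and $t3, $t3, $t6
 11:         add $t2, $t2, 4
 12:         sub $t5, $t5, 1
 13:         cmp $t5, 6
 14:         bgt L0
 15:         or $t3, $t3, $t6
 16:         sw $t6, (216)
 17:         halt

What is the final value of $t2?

$t6=1
$t3=8
$t5=11
$t2=200
$t3=M[200]=23
$t6=1-23=-22
$t6=M[200]=23
$t3=23^23=0
$t6=M[200]=23
$t3=0&23=0
$t2=200+4=204
$t5=11-1=10
cmp $t5, 6  (cmp 10,6)
bgt L0: taken
$t3=M[204]=6
$t6=23-6=17
$t6=M[204]=6
$t3=6^6=0
$t6=M[204]=6
$t3=0&6=0
$t2=204+4=208
$t5=10-1=9
cmp $t5, 6  (cmp 9,6)
bgt L0: taken
$t3=M[208]=27
$t6=6-27=-21
$t6=M[208]=27
$t3=27^27=0
$t6=M[208]=27
$t3=0&27=0
$t2=208+4=212
$t5=9-1=8
cmp $t5, 6  (cmp 8,6)
bgt L0: taken
$t3=M[212]=23
$t6=27-23=4
$t6=M[212]=23
$t3=23^23=0
$t6=M[212]=23
$t3=0&23=0
$t2=212+4=216
$t5=8-1=7
cmp $t5, 6  (cmp 7,6)
bgt L0: taken
$t3=M[216]=30
$t6=23-30=-7
$t6=M[216]=30
$t3=30^30=0
$t6=M[216]=30
$t3=0&30=0
$t2=216+4=220
$t5=7-1=6
cmp $t5, 6  (cmp 6,6)
bgt L0: not taken
$t3=0|30=30
sw $t6, (216) → M[216]=30
halt.

220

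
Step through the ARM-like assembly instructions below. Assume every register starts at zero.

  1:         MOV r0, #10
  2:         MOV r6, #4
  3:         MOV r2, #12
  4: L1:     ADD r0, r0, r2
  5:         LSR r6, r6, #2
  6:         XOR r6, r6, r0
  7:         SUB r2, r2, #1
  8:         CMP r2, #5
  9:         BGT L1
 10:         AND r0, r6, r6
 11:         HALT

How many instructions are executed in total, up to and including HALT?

after MOV r0, #10: r0=10
after MOV r6, #4: r6=4
after MOV r2, #12: r2=12
after ADD r0, r0, r2: r0=10+12=22
after LSR r6, r6, #2: r6=4>>2=1
after XOR r6, r6, r0: r6=1^22=23
after SUB r2, r2, #1: r2=12-1=11
CMP r2, #5  (cmp 11,5)
BGT L1: taken
after ADD r0, r0, r2: r0=22+11=33
after LSR r6, r6, #2: r6=23>>2=5
after XOR r6, r6, r0: r6=5^33=36
after SUB r2, r2, #1: r2=11-1=10
CMP r2, #5  (cmp 10,5)
BGT L1: taken
after ADD r0, r0, r2: r0=33+10=43
after LSR r6, r6, #2: r6=36>>2=9
after XOR r6, r6, r0: r6=9^43=34
after SUB r2, r2, #1: r2=10-1=9
CMP r2, #5  (cmp 9,5)
BGT L1: taken
after ADD r0, r0, r2: r0=43+9=52
after LSR r6, r6, #2: r6=34>>2=8
after XOR r6, r6, r0: r6=8^52=60
after SUB r2, r2, #1: r2=9-1=8
CMP r2, #5  (cmp 8,5)
BGT L1: taken
after ADD r0, r0, r2: r0=52+8=60
after LSR r6, r6, #2: r6=60>>2=15
after XOR r6, r6, r0: r6=15^60=51
after SUB r2, r2, #1: r2=8-1=7
CMP r2, #5  (cmp 7,5)
BGT L1: taken
after ADD r0, r0, r2: r0=60+7=67
after LSR r6, r6, #2: r6=51>>2=12
after XOR r6, r6, r0: r6=12^67=79
after SUB r2, r2, #1: r2=7-1=6
CMP r2, #5  (cmp 6,5)
BGT L1: taken
after ADD r0, r0, r2: r0=67+6=73
after LSR r6, r6, #2: r6=79>>2=19
after XOR r6, r6, r0: r6=19^73=90
after SUB r2, r2, #1: r2=6-1=5
CMP r2, #5  (cmp 5,5)
BGT L1: not taken
after AND r0, r6, r6: r0=90&90=90
halt.
Total executed instructions: 47.

47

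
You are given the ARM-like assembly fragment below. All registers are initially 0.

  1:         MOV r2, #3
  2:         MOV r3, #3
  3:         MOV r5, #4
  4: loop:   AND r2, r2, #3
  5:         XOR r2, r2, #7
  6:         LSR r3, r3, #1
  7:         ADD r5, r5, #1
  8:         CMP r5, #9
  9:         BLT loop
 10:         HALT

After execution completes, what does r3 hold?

r2=3
r3=3
r5=4
r2=3&3=3
r2=3^7=4
r3=3>>1=1
r5=4+1=5
CMP r5, #9  (cmp 5,9)
BLT loop: taken
r2=4&3=0
r2=0^7=7
r3=1>>1=0
r5=5+1=6
CMP r5, #9  (cmp 6,9)
BLT loop: taken
r2=7&3=3
r2=3^7=4
r3=0>>1=0
r5=6+1=7
CMP r5, #9  (cmp 7,9)
BLT loop: taken
r2=4&3=0
r2=0^7=7
r3=0>>1=0
r5=7+1=8
CMP r5, #9  (cmp 8,9)
BLT loop: taken
r2=7&3=3
r2=3^7=4
r3=0>>1=0
r5=8+1=9
CMP r5, #9  (cmp 9,9)
BLT loop: not taken
halt.

0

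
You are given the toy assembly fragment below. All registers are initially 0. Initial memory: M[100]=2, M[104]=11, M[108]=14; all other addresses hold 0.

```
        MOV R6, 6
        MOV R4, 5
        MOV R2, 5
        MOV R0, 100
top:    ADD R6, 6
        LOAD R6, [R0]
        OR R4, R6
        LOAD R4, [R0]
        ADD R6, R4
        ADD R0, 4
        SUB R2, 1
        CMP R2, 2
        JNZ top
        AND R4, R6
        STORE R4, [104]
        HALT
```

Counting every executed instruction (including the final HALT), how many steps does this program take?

MOV R6, 6 → R6=6
MOV R4, 5 → R4=5
MOV R2, 5 → R2=5
MOV R0, 100 → R0=100
ADD R6, 6 → R6=6+6=12
LOAD R6, [R0] → R6=M[100]=2
OR R4, R6 → R4=5|2=7
LOAD R4, [R0] → R4=M[100]=2
ADD R6, R4 → R6=2+2=4
ADD R0, 4 → R0=100+4=104
SUB R2, 1 → R2=5-1=4
CMP R2, 2  (cmp 4,2)
JNZ top: taken
ADD R6, 6 → R6=4+6=10
LOAD R6, [R0] → R6=M[104]=11
OR R4, R6 → R4=2|11=11
LOAD R4, [R0] → R4=M[104]=11
ADD R6, R4 → R6=11+11=22
ADD R0, 4 → R0=104+4=108
SUB R2, 1 → R2=4-1=3
CMP R2, 2  (cmp 3,2)
JNZ top: taken
ADD R6, 6 → R6=22+6=28
LOAD R6, [R0] → R6=M[108]=14
OR R4, R6 → R4=11|14=15
LOAD R4, [R0] → R4=M[108]=14
ADD R6, R4 → R6=14+14=28
ADD R0, 4 → R0=108+4=112
SUB R2, 1 → R2=3-1=2
CMP R2, 2  (cmp 2,2)
JNZ top: not taken
AND R4, R6 → R4=14&28=12
STORE R4, [104] → M[104]=12
halt.
Total executed instructions: 34.

34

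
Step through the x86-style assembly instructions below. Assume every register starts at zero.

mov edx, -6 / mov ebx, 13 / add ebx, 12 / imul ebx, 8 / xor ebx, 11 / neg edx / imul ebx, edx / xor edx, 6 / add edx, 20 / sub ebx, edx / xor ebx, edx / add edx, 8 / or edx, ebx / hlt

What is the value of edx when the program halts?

mov edx, -6 → edx=-6
mov ebx, 13 → ebx=13
add ebx, 12 → ebx=13+12=25
imul ebx, 8 → ebx=25*8=200
xor ebx, 11 → ebx=200^11=195
neg edx → edx=-(-6)=6
imul ebx, edx → ebx=195*6=1170
xor edx, 6 → edx=6^6=0
add edx, 20 → edx=0+20=20
sub ebx, edx → ebx=1170-20=1150
xor ebx, edx → ebx=1150^20=1130
add edx, 8 → edx=20+8=28
or edx, ebx → edx=28|1130=1150
halt.

1150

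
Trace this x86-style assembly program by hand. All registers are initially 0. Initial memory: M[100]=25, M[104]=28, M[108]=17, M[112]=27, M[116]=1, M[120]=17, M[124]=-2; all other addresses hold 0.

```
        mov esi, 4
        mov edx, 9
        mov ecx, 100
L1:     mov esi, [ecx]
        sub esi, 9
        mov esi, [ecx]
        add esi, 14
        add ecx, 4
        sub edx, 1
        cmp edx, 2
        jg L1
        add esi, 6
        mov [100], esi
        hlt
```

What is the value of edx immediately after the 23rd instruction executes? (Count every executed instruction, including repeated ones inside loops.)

7

after mov esi, 4: esi=4
after mov edx, 9: edx=9
after mov ecx, 100: ecx=100
after mov esi, [ecx]: esi=M[100]=25
after sub esi, 9: esi=25-9=16
after mov esi, [ecx]: esi=M[100]=25
after add esi, 14: esi=25+14=39
after add ecx, 4: ecx=100+4=104
after sub edx, 1: edx=9-1=8
cmp edx, 2  (cmp 8,2)
jg L1: taken
after mov esi, [ecx]: esi=M[104]=28
after sub esi, 9: esi=28-9=19
after mov esi, [ecx]: esi=M[104]=28
after add esi, 14: esi=28+14=42
after add ecx, 4: ecx=104+4=108
after sub edx, 1: edx=8-1=7
cmp edx, 2  (cmp 7,2)
jg L1: taken
after mov esi, [ecx]: esi=M[108]=17
after sub esi, 9: esi=17-9=8
after mov esi, [ecx]: esi=M[108]=17
after add esi, 14: esi=17+14=31
After step 23: edx = 7.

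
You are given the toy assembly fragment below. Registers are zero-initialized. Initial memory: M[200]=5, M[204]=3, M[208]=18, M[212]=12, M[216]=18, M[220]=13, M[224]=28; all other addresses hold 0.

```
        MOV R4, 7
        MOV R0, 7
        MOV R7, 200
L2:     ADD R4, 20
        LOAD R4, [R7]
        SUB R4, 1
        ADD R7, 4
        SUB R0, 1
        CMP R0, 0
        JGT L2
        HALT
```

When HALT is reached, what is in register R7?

228

MOV R4, 7 → R4=7
MOV R0, 7 → R0=7
MOV R7, 200 → R7=200
ADD R4, 20 → R4=7+20=27
LOAD R4, [R7] → R4=M[200]=5
SUB R4, 1 → R4=5-1=4
ADD R7, 4 → R7=200+4=204
SUB R0, 1 → R0=7-1=6
CMP R0, 0  (cmp 6,0)
JGT L2: taken
ADD R4, 20 → R4=4+20=24
LOAD R4, [R7] → R4=M[204]=3
SUB R4, 1 → R4=3-1=2
ADD R7, 4 → R7=204+4=208
SUB R0, 1 → R0=6-1=5
CMP R0, 0  (cmp 5,0)
JGT L2: taken
ADD R4, 20 → R4=2+20=22
LOAD R4, [R7] → R4=M[208]=18
SUB R4, 1 → R4=18-1=17
ADD R7, 4 → R7=208+4=212
SUB R0, 1 → R0=5-1=4
CMP R0, 0  (cmp 4,0)
JGT L2: taken
ADD R4, 20 → R4=17+20=37
LOAD R4, [R7] → R4=M[212]=12
SUB R4, 1 → R4=12-1=11
ADD R7, 4 → R7=212+4=216
SUB R0, 1 → R0=4-1=3
CMP R0, 0  (cmp 3,0)
JGT L2: taken
ADD R4, 20 → R4=11+20=31
LOAD R4, [R7] → R4=M[216]=18
SUB R4, 1 → R4=18-1=17
ADD R7, 4 → R7=216+4=220
SUB R0, 1 → R0=3-1=2
CMP R0, 0  (cmp 2,0)
JGT L2: taken
ADD R4, 20 → R4=17+20=37
LOAD R4, [R7] → R4=M[220]=13
SUB R4, 1 → R4=13-1=12
ADD R7, 4 → R7=220+4=224
SUB R0, 1 → R0=2-1=1
CMP R0, 0  (cmp 1,0)
JGT L2: taken
ADD R4, 20 → R4=12+20=32
LOAD R4, [R7] → R4=M[224]=28
SUB R4, 1 → R4=28-1=27
ADD R7, 4 → R7=224+4=228
SUB R0, 1 → R0=1-1=0
CMP R0, 0  (cmp 0,0)
JGT L2: not taken
halt.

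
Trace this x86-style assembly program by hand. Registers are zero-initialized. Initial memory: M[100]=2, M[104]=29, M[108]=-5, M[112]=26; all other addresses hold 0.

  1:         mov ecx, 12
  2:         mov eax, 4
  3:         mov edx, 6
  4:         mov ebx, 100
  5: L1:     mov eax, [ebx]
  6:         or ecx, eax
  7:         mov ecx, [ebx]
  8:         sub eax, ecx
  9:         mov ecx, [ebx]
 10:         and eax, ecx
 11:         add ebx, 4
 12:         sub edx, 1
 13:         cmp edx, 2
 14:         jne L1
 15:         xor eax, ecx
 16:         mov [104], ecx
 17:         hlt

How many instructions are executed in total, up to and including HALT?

47

ecx=12
eax=4
edx=6
ebx=100
eax=M[100]=2
ecx=12|2=14
ecx=M[100]=2
eax=2-2=0
ecx=M[100]=2
eax=0&2=0
ebx=100+4=104
edx=6-1=5
cmp edx, 2  (cmp 5,2)
jne L1: taken
eax=M[104]=29
ecx=2|29=31
ecx=M[104]=29
eax=29-29=0
ecx=M[104]=29
eax=0&29=0
ebx=104+4=108
edx=5-1=4
cmp edx, 2  (cmp 4,2)
jne L1: taken
eax=M[108]=-5
ecx=29|(-5)=-1
ecx=M[108]=-5
eax=(-5)-(-5)=0
ecx=M[108]=-5
eax=0&(-5)=0
ebx=108+4=112
edx=4-1=3
cmp edx, 2  (cmp 3,2)
jne L1: taken
eax=M[112]=26
ecx=(-5)|26=-5
ecx=M[112]=26
eax=26-26=0
ecx=M[112]=26
eax=0&26=0
ebx=112+4=116
edx=3-1=2
cmp edx, 2  (cmp 2,2)
jne L1: not taken
eax=0^26=26
mov [104], ecx → M[104]=26
halt.
Total executed instructions: 47.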